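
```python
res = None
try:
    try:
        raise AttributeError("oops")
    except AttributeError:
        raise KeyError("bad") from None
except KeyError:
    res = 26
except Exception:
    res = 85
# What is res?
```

Step-by-step execution trace:
1. Inner try raises AttributeError; inner `except AttributeError` catches it.
2. `raise KeyError(...) from None` raises KeyError (from None suppresses __context__, but the active exception is still KeyError).
3. Outer `except KeyError` matches → res = 26.
4. `except Exception` is not reached.
Result: 26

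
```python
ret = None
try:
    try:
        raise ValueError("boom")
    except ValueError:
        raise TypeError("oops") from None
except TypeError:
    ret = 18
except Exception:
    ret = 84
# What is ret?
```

Step-by-step execution trace:
1. Inner try raises ValueError; inner `except ValueError` catches it.
2. `raise TypeError(...) from None` raises TypeError (from None suppresses __context__, but the active exception is still TypeError).
3. Outer `except TypeError` matches → ret = 18.
4. `except Exception` is not reached.
Result: 18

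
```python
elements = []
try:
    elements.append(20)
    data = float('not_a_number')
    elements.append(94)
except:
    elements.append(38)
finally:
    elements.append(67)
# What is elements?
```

Step-by-step execution trace:
1. try: `elements.append(20)` → elements = [20].
2. `data = float('not_a_number')` raises ValueError; `elements.append(94)` is not reached.
3. bare `except` matches → `elements.append(38)` → elements = [20, 38].
4. finally always runs: `elements.append(67)` → elements = [20, 38, 67].
Result: [20, 38, 67]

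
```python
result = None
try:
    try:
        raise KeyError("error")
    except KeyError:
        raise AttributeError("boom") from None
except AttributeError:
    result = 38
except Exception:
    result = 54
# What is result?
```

Step-by-step execution trace:
1. Inner try raises KeyError; inner `except KeyError` catches it.
2. `raise AttributeError(...) from None` raises AttributeError (from None suppresses __context__, but the active exception is still AttributeError).
3. Outer `except AttributeError` matches → result = 38.
4. `except Exception` is not reached.
Result: 38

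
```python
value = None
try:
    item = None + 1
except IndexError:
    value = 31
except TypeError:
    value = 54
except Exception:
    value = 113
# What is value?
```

Step-by-step execution trace:
1. `item = None + 1` raises TypeError.
2. `except IndexError` does not match TypeError; skipped.
3. `except TypeError` matches → value = 54.
4. Remaining except clauses are skipped.
Result: 54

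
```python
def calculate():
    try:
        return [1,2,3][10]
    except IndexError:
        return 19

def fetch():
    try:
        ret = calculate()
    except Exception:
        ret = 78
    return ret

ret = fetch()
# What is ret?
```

Step-by-step execution trace:
1. `fetch()` calls `calculate()`.
2. In calculate: `[1,2,3][10]` raises IndexError; `except IndexError` catches it → returns 19.
3. In fetch: `ret = calculate()` → ret = 19. No exception reaches fetch.
4. `except Exception` is skipped; fetch returns 19.
5. ret = 19.
Result: 19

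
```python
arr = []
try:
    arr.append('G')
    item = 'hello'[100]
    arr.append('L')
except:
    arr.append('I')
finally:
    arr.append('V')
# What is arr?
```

Step-by-step execution trace:
1. try: `arr.append('G')` → arr = ['G'].
2. `item = 'hello'[100]` raises IndexError; `arr.append('L')` is not reached.
3. bare `except` matches → `arr.append('I')` → arr = ['G', 'I'].
4. finally always runs: `arr.append('V')` → arr = ['G', 'I', 'V'].
Result: ['G', 'I', 'V']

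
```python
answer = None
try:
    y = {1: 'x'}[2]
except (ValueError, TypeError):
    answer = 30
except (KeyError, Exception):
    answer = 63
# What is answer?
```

Step-by-step execution trace:
1. `y = {1: 'x'}[2]` raises KeyError.
2. `except (ValueError, TypeError)` does not match KeyError; skipped.
3. `except (KeyError, Exception)` matches (KeyError is in the tuple) → answer = 63.
Result: 63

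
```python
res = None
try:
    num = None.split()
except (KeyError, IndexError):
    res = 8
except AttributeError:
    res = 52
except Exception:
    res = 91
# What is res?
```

Step-by-step execution trace:
1. `num = None.split()` raises AttributeError.
2. `except (KeyError, IndexError)` does not match AttributeError; skipped.
3. `except AttributeError` matches (exact type match) → res = 52.
4. `except Exception` is not reached.
Result: 52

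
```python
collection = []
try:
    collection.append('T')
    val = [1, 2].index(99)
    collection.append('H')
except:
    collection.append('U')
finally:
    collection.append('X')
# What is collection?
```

Step-by-step execution trace:
1. try: `collection.append('T')` → collection = ['T'].
2. `val = [1, 2].index(99)` raises ValueError; `collection.append('H')` is not reached.
3. bare `except` matches → `collection.append('U')` → collection = ['T', 'U'].
4. finally always runs: `collection.append('X')` → collection = ['T', 'U', 'X'].
Result: ['T', 'U', 'X']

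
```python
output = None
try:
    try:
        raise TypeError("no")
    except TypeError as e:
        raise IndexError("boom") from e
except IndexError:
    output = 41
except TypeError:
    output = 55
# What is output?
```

Step-by-step execution trace:
1. Inner try raises TypeError; inner `except TypeError as e` catches it.
2. `raise IndexError(...) from e` raises IndexError (TypeError is attached as __cause__, but only IndexError is active).
3. Outer `except IndexError` matches → output = 41.
4. `except TypeError` is not reached.
Result: 41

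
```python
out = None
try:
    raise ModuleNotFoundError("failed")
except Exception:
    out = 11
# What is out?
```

Step-by-step execution trace:
1. `raise ModuleNotFoundError(...)` raises ModuleNotFoundError.
2. `except Exception` matches (ModuleNotFoundError is a subclass of Exception) → out = 11.
Result: 11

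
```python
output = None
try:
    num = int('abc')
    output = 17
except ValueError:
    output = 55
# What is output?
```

Step-by-step execution trace:
1. `num = int('abc')` raises ValueError.
2. `output = 17` is not reached.
3. `except ValueError` matches → output = 55.
Result: 55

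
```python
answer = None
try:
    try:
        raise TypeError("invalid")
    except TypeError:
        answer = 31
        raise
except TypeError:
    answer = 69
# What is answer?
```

Step-by-step execution trace:
1. Inner try: `raise TypeError("invalid")` raises TypeError.
2. Inner `except TypeError` matches → answer = 31.
3. bare `raise` re-raises the same TypeError.
4. Outer `except TypeError` matches → answer = 69.
Result: 69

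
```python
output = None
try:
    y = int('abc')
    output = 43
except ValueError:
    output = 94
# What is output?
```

Step-by-step execution trace:
1. `y = int('abc')` raises ValueError.
2. `output = 43` is not reached.
3. `except ValueError` matches → output = 94.
Result: 94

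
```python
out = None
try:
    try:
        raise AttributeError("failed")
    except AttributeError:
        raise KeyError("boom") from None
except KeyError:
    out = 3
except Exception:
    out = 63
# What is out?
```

Step-by-step execution trace:
1. Inner try raises AttributeError; inner `except AttributeError` catches it.
2. `raise KeyError(...) from None` raises KeyError (from None suppresses __context__, but the active exception is still KeyError).
3. Outer `except KeyError` matches → out = 3.
4. `except Exception` is not reached.
Result: 3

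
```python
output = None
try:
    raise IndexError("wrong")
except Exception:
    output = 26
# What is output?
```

Step-by-step execution trace:
1. `raise IndexError(...)` raises IndexError.
2. `except Exception` matches (IndexError is a subclass of Exception) → output = 26.
Result: 26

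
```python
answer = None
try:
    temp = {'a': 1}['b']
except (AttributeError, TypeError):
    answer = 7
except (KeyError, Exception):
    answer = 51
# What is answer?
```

Step-by-step execution trace:
1. `temp = {'a': 1}['b']` raises KeyError.
2. `except (AttributeError, TypeError)` does not match KeyError; skipped.
3. `except (KeyError, Exception)` matches (KeyError is in the tuple) → answer = 51.
Result: 51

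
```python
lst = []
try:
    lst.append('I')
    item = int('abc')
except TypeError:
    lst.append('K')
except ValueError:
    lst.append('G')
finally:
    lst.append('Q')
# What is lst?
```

Step-by-step execution trace:
1. try: `lst.append('I')` → lst = ['I'].
2. `item = int('abc')` raises ValueError.
3. `except TypeError` does not match ValueError; skipped.
4. `except ValueError` matches → `lst.append('G')` → lst = ['I', 'G'].
5. finally always runs: `lst.append('Q')` → lst = ['I', 'G', 'Q'].
Result: ['I', 'G', 'Q']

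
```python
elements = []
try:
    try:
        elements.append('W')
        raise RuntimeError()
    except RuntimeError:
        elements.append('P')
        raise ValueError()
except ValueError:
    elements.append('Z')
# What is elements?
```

Step-by-step execution trace:
1. Inner try: `elements.append('W')` → elements = ['W'].
2. `raise RuntimeError()` raises RuntimeError.
3. Inner `except RuntimeError` matches → `elements.append('P')` → elements = ['W', 'P'].
4. `raise ValueError()` raises ValueError; propagates to outer try.
5. Outer `except ValueError` matches → `elements.append('Z')` → elements = ['W', 'P', 'Z'].
Result: ['W', 'P', 'Z']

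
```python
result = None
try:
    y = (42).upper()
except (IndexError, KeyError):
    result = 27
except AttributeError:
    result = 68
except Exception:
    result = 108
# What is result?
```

Step-by-step execution trace:
1. `y = (42).upper()` raises AttributeError.
2. `except (IndexError, KeyError)` does not match AttributeError; skipped.
3. `except AttributeError` matches (exact type match) → result = 68.
4. `except Exception` is not reached.
Result: 68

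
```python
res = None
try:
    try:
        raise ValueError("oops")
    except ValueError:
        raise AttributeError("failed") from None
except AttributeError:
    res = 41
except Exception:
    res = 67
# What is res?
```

Step-by-step execution trace:
1. Inner try raises ValueError; inner `except ValueError` catches it.
2. `raise AttributeError(...) from None` raises AttributeError (from None suppresses __context__, but the active exception is still AttributeError).
3. Outer `except AttributeError` matches → res = 41.
4. `except Exception` is not reached.
Result: 41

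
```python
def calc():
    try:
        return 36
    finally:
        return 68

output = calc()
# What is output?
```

Step-by-step execution trace:
1. `calc()` enters try: `return 36` sets pending return value 36.
2. Before returning, `finally: return 68` runs and overrides the pending return.
3. calc() returns 68 → output = 68.
Result: 68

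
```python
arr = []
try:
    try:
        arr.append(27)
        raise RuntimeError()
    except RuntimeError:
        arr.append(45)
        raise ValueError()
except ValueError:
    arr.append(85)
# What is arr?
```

Step-by-step execution trace:
1. Inner try: `arr.append(27)` → arr = [27].
2. `raise RuntimeError()` raises RuntimeError.
3. Inner `except RuntimeError` matches → `arr.append(45)` → arr = [27, 45].
4. `raise ValueError()` raises ValueError; propagates to outer try.
5. Outer `except ValueError` matches → `arr.append(85)` → arr = [27, 45, 85].
Result: [27, 45, 85]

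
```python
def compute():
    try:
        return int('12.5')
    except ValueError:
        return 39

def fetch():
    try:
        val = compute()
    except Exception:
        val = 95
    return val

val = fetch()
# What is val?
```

Step-by-step execution trace:
1. `fetch()` calls `compute()`.
2. In compute: `int('12.5')` raises ValueError; `except ValueError` catches it → returns 39.
3. In fetch: `val = compute()` → val = 39. No exception reaches fetch.
4. `except Exception` is skipped; fetch returns 39.
5. val = 39.
Result: 39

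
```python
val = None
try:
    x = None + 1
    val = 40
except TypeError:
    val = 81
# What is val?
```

Step-by-step execution trace:
1. `x = None + 1` raises TypeError.
2. `val = 40` is not reached.
3. `except TypeError` matches → val = 81.
Result: 81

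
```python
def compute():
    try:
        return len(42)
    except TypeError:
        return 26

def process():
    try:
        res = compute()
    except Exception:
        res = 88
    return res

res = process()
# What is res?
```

Step-by-step execution trace:
1. `process()` calls `compute()`.
2. In compute: `len(42)` raises TypeError; `except TypeError` catches it → returns 26.
3. In process: `res = compute()` → res = 26. No exception reaches process.
4. `except Exception` is skipped; process returns 26.
5. res = 26.
Result: 26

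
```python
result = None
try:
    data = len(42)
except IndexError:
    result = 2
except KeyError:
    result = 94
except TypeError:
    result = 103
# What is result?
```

Step-by-step execution trace:
1. `data = len(42)` raises TypeError.
2. `except IndexError` does not match TypeError; skipped.
3. `except KeyError` does not match TypeError; skipped.
4. `except TypeError` matches → result = 103.
Result: 103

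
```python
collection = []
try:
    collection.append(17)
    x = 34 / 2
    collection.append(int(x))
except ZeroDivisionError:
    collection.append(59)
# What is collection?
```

Step-by-step execution trace:
1. try: `collection.append(17)` → collection = [17].
2. `x = 34 / 2` → x = 17.0. No exception raised.
3. `collection.append(int(x))` → collection = [17, 17].
4. `except ZeroDivisionError` is skipped (no exception was raised).
Result: [17, 17]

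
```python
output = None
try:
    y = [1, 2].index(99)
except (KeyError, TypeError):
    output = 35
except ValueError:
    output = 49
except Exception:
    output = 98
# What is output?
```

Step-by-step execution trace:
1. `y = [1, 2].index(99)` raises ValueError.
2. `except (KeyError, TypeError)` does not match ValueError; skipped.
3. `except ValueError` matches (exact type match) → output = 49.
4. `except Exception` is not reached.
Result: 49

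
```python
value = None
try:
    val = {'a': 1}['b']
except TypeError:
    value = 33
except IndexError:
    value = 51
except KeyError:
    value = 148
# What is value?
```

Step-by-step execution trace:
1. `val = {'a': 1}['b']` raises KeyError.
2. `except TypeError` does not match KeyError; skipped.
3. `except IndexError` does not match KeyError; skipped.
4. `except KeyError` matches → value = 148.
Result: 148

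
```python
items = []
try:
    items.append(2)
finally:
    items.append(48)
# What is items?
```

Step-by-step execution trace:
1. try: `items.append(2)` → items = [2].
2. The try body completes without raising.
3. finally always runs: `items.append(48)` → items = [2, 48].
Result: [2, 48]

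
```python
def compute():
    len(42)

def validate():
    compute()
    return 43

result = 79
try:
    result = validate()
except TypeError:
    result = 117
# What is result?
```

Step-by-step execution trace:
1. result starts at 79.
2. try: `validate()` calls `compute()`.
3. `compute()` evaluates `len(42)`, which raises TypeError; it propagates through validate (uncaught).
4. `return 43` in validate is not reached; the assignment to result does not complete.
5. `except TypeError` matches → result = 117.
Result: 117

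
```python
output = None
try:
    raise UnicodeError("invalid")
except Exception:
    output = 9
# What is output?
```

Step-by-step execution trace:
1. `raise UnicodeError(...)` raises UnicodeError.
2. `except Exception` matches (UnicodeError is a subclass of Exception) → output = 9.
Result: 9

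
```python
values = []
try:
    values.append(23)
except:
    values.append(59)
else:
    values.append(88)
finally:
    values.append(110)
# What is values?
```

Step-by-step execution trace:
1. try: `values.append(23)` → values = [23]. No exception raised.
2. `except` is skipped.
3. `else` runs: `values.append(88)` → values = [23, 88].
4. `finally` always runs: `values.append(110)` → values = [23, 88, 110].
Result: [23, 88, 110]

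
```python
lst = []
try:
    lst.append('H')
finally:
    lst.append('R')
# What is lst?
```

Step-by-step execution trace:
1. try: `lst.append('H')` → lst = ['H'].
2. The try body completes without raising.
3. finally always runs: `lst.append('R')` → lst = ['H', 'R'].
Result: ['H', 'R']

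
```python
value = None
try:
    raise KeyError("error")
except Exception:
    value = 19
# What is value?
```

Step-by-step execution trace:
1. `raise KeyError(...)` raises KeyError.
2. `except Exception` matches (KeyError is a subclass of Exception) → value = 19.
Result: 19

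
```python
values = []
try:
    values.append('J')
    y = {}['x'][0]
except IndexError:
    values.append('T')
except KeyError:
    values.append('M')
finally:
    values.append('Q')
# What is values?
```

Step-by-step execution trace:
1. try: `values.append('J')` → values = ['J'].
2. `y = {}['x'][0]` raises KeyError.
3. `except IndexError` does not match KeyError; skipped.
4. `except KeyError` matches → `values.append('M')` → values = ['J', 'M'].
5. finally always runs: `values.append('Q')` → values = ['J', 'M', 'Q'].
Result: ['J', 'M', 'Q']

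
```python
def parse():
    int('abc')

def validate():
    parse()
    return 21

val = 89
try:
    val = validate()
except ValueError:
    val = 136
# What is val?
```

Step-by-step execution trace:
1. val starts at 89.
2. try: `validate()` calls `parse()`.
3. `parse()` evaluates `int('abc')`, which raises ValueError; it propagates through validate (uncaught).
4. `return 21` in validate is not reached; the assignment to val does not complete.
5. `except ValueError` matches → val = 136.
Result: 136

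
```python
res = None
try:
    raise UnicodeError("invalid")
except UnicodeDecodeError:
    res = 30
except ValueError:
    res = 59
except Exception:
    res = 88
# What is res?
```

Step-by-step execution trace:
1. `raise UnicodeError(...)` raises UnicodeError.
2. `except UnicodeDecodeError` does not match (UnicodeError is not a subclass of UnicodeDecodeError); skipped.
3. `except ValueError` matches (UnicodeError is a subclass of ValueError) → res = 59.
4. `except Exception` is not reached.
Result: 59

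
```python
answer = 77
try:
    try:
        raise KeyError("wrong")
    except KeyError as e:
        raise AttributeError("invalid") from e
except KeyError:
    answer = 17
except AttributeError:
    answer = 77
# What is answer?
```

Step-by-step execution trace:
1. Inner try raises KeyError; inner `except KeyError as e` catches it.
2. `raise AttributeError(...) from e` raises AttributeError (KeyError is attached as __cause__, but only AttributeError is active).
3. Outer `except KeyError` does not match AttributeError; skipped.
4. Outer `except AttributeError` matches → answer = 77.
Result: 77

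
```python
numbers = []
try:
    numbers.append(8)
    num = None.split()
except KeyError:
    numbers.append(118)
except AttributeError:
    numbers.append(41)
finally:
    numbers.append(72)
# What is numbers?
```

Step-by-step execution trace:
1. try: `numbers.append(8)` → numbers = [8].
2. `num = None.split()` raises AttributeError.
3. `except KeyError` does not match AttributeError; skipped.
4. `except AttributeError` matches → `numbers.append(41)` → numbers = [8, 41].
5. finally always runs: `numbers.append(72)` → numbers = [8, 41, 72].
Result: [8, 41, 72]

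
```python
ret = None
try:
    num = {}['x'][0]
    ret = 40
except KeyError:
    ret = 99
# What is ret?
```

Step-by-step execution trace:
1. `num = {}['x'][0]` raises KeyError.
2. `ret = 40` is not reached.
3. `except KeyError` matches → ret = 99.
Result: 99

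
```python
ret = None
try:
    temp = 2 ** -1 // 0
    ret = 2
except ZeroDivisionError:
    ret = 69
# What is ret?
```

Step-by-step execution trace:
1. `temp = 2 ** -1 // 0` raises ZeroDivisionError.
2. `ret = 2` is not reached.
3. `except ZeroDivisionError` matches → ret = 69.
Result: 69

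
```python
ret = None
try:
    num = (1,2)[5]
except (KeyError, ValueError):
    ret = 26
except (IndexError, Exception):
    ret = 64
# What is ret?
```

Step-by-step execution trace:
1. `num = (1,2)[5]` raises IndexError.
2. `except (KeyError, ValueError)` does not match IndexError; skipped.
3. `except (IndexError, Exception)` matches (IndexError is in the tuple) → ret = 64.
Result: 64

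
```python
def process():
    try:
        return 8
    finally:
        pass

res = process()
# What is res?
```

Step-by-step execution trace:
1. `process()` enters try: `return 8` sets pending return value 8.
2. Before returning, `finally: pass` runs (no effect).
3. process() returns 8 → res = 8.
Result: 8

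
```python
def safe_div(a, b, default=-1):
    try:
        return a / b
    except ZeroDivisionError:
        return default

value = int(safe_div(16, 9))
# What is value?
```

Step-by-step execution trace:
1. `safe_div(16, 9)` enters try: `return 16 / 9` → returns 1.7777777777777777. No exception raised.
2. `except ZeroDivisionError` is skipped.
3. `int(1.7777777777777777)` → 1 → value = 1.
Result: 1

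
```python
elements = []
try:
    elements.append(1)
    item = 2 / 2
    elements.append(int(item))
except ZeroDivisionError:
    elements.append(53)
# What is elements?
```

Step-by-step execution trace:
1. try: `elements.append(1)` → elements = [1].
2. `item = 2 / 2` → item = 1.0. No exception raised.
3. `elements.append(int(item))` → elements = [1, 1].
4. `except ZeroDivisionError` is skipped (no exception was raised).
Result: [1, 1]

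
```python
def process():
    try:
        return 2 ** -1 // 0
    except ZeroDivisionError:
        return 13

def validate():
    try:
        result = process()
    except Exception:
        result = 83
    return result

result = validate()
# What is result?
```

Step-by-step execution trace:
1. `validate()` calls `process()`.
2. In process: `2 ** -1 // 0` raises ZeroDivisionError; `except ZeroDivisionError` catches it → returns 13.
3. In validate: `result = process()` → result = 13. No exception reaches validate.
4. `except Exception` is skipped; validate returns 13.
5. result = 13.
Result: 13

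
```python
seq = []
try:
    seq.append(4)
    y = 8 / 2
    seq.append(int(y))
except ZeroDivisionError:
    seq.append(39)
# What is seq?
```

Step-by-step execution trace:
1. try: `seq.append(4)` → seq = [4].
2. `y = 8 / 2` → y = 4.0. No exception raised.
3. `seq.append(int(y))` → seq = [4, 4].
4. `except ZeroDivisionError` is skipped (no exception was raised).
Result: [4, 4]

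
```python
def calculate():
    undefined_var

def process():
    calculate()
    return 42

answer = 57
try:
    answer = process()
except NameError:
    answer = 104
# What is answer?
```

Step-by-step execution trace:
1. answer starts at 57.
2. try: `process()` calls `calculate()`.
3. `calculate()` evaluates `undefined_var`, which raises NameError; it propagates through process (uncaught).
4. `return 42` in process is not reached; the assignment to answer does not complete.
5. `except NameError` matches → answer = 104.
Result: 104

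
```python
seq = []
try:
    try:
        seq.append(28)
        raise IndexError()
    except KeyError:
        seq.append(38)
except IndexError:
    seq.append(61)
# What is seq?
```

Step-by-step execution trace:
1. Inner try: `seq.append(28)` → seq = [28].
2. `raise IndexError()` raises IndexError.
3. Inner `except KeyError` does not match IndexError; exception propagates to outer try.
4. Outer `except IndexError` matches → `seq.append(61)` → seq = [28, 61].
Result: [28, 61]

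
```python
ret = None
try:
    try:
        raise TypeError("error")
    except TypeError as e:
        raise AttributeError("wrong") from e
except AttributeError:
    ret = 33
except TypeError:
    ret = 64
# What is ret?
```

Step-by-step execution trace:
1. Inner try raises TypeError; inner `except TypeError as e` catches it.
2. `raise AttributeError(...) from e` raises AttributeError (TypeError is attached as __cause__, but only AttributeError is active).
3. Outer `except AttributeError` matches → ret = 33.
4. `except TypeError` is not reached.
Result: 33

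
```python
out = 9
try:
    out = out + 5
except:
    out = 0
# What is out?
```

Step-by-step execution trace:
1. out starts at 9.
2. try: `out = out + 5` → out = 14. No exception raised.
3. `except` is skipped.
Result: 14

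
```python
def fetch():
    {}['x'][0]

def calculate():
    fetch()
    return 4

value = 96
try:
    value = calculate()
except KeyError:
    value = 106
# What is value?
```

Step-by-step execution trace:
1. value starts at 96.
2. try: `calculate()` calls `fetch()`.
3. `fetch()` evaluates `{}['x'][0]`, which raises KeyError; it propagates through calculate (uncaught).
4. `return 4` in calculate is not reached; the assignment to value does not complete.
5. `except KeyError` matches → value = 106.
Result: 106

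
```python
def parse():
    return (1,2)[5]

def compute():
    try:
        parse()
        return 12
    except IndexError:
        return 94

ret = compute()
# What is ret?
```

Step-by-step execution trace:
1. `compute()` calls `parse()`.
2. `parse()` evaluates `(1,2)[5]`, which raises IndexError; it propagates to the caller.
3. `return 12` is not reached.
4. `except IndexError` in compute matches → returns 94.
5. ret = 94.
Result: 94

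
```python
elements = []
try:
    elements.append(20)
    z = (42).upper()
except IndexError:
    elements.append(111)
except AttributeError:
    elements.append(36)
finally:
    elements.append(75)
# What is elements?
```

Step-by-step execution trace:
1. try: `elements.append(20)` → elements = [20].
2. `z = (42).upper()` raises AttributeError.
3. `except IndexError` does not match AttributeError; skipped.
4. `except AttributeError` matches → `elements.append(36)` → elements = [20, 36].
5. finally always runs: `elements.append(75)` → elements = [20, 36, 75].
Result: [20, 36, 75]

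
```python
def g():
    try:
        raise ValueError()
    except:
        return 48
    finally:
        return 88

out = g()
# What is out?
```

Step-by-step execution trace:
1. `g()` enters try: `raise ValueError()` raises ValueError.
2. bare `except` matches → `return 48` sets pending return value 48.
3. Before returning, `finally: return 88` runs and overrides the pending return.
4. g() returns 88 → out = 88.
Result: 88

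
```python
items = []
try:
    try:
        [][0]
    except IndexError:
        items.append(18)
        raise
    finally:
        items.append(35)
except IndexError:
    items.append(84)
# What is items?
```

Step-by-step execution trace:
1. Inner try: `[][0]` raises IndexError.
2. Inner `except IndexError` matches → `items.append(18)` → items = [18].
3. bare `raise` re-raises IndexError.
4. Inner `finally` runs during unwinding: `items.append(35)` → items = [18, 35].
5. Outer `except IndexError` matches → `items.append(84)` → items = [18, 35, 84].
Result: [18, 35, 84]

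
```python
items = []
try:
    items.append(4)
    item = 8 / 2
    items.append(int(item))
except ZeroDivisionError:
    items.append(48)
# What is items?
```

Step-by-step execution trace:
1. try: `items.append(4)` → items = [4].
2. `item = 8 / 2` → item = 4.0. No exception raised.
3. `items.append(int(item))` → items = [4, 4].
4. `except ZeroDivisionError` is skipped (no exception was raised).
Result: [4, 4]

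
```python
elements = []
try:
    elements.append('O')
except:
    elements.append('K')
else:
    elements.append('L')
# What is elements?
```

Step-by-step execution trace:
1. try: `elements.append('O')` → elements = ['O']. No exception raised.
2. `except` is skipped.
3. `else` runs (try completed without exception): `elements.append('L')` → elements = ['O', 'L'].
Result: ['O', 'L']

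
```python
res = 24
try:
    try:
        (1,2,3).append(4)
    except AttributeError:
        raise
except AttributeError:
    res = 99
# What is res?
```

Step-by-step execution trace:
1. Inner try: `(1,2,3).append(4)` raises AttributeError.
2. Inner `except AttributeError` matches; bare `raise` re-raises the same AttributeError.
3. Outer `except AttributeError` matches → res = 99.
Result: 99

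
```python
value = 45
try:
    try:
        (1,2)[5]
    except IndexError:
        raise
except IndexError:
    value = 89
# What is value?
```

Step-by-step execution trace:
1. Inner try: `(1,2)[5]` raises IndexError.
2. Inner `except IndexError` matches; bare `raise` re-raises the same IndexError.
3. Outer `except IndexError` matches → value = 89.
Result: 89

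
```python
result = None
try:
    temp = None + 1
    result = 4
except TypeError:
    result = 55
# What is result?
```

Step-by-step execution trace:
1. `temp = None + 1` raises TypeError.
2. `result = 4` is not reached.
3. `except TypeError` matches → result = 55.
Result: 55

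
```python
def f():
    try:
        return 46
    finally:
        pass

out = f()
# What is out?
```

Step-by-step execution trace:
1. `f()` enters try: `return 46` sets pending return value 46.
2. Before returning, `finally: pass` runs (no effect).
3. f() returns 46 → out = 46.
Result: 46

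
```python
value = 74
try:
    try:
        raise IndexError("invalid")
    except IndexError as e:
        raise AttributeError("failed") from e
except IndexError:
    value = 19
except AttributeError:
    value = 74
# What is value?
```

Step-by-step execution trace:
1. Inner try raises IndexError; inner `except IndexError as e` catches it.
2. `raise AttributeError(...) from e` raises AttributeError (IndexError is attached as __cause__, but only AttributeError is active).
3. Outer `except IndexError` does not match AttributeError; skipped.
4. Outer `except AttributeError` matches → value = 74.
Result: 74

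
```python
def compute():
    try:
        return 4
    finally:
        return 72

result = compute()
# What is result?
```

Step-by-step execution trace:
1. `compute()` enters try: `return 4` sets pending return value 4.
2. Before returning, `finally: return 72` runs and overrides the pending return.
3. compute() returns 72 → result = 72.
Result: 72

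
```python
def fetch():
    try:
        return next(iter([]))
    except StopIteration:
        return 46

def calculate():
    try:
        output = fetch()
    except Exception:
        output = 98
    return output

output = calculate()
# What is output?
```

Step-by-step execution trace:
1. `calculate()` calls `fetch()`.
2. In fetch: `next(iter([]))` raises StopIteration; `except StopIteration` catches it → returns 46.
3. In calculate: `output = fetch()` → output = 46. No exception reaches calculate.
4. `except Exception` is skipped; calculate returns 46.
5. output = 46.
Result: 46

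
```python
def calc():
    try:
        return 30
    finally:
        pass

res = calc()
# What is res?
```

Step-by-step execution trace:
1. `calc()` enters try: `return 30` sets pending return value 30.
2. Before returning, `finally: pass` runs (no effect).
3. calc() returns 30 → res = 30.
Result: 30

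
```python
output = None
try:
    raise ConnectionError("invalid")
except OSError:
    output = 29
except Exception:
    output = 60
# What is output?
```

Step-by-step execution trace:
1. `raise ConnectionError(...)` raises ConnectionError.
2. `except OSError` matches (ConnectionError is a subclass of OSError) → output = 29.
3. `except Exception` is not reached.
Result: 29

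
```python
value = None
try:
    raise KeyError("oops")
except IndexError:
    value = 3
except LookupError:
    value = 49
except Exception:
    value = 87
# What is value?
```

Step-by-step execution trace:
1. `raise KeyError(...)` raises KeyError.
2. `except IndexError` does not match (KeyError is not a subclass of IndexError); skipped.
3. `except LookupError` matches (KeyError is a subclass of LookupError) → value = 49.
4. `except Exception` is not reached.
Result: 49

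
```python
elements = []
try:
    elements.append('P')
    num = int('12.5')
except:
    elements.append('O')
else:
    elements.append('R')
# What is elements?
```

Step-by-step execution trace:
1. try: `elements.append('P')` → elements = ['P'].
2. `num = int('12.5')` raises ValueError.
3. bare `except` matches → `elements.append('O')` → elements = ['P', 'O'].
4. `else` is skipped (an exception was raised).
Result: ['P', 'O']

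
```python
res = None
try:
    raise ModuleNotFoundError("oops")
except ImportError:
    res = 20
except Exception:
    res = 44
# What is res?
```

Step-by-step execution trace:
1. `raise ModuleNotFoundError(...)` raises ModuleNotFoundError.
2. `except ImportError` matches (ModuleNotFoundError is a subclass of ImportError) → res = 20.
3. `except Exception` is not reached.
Result: 20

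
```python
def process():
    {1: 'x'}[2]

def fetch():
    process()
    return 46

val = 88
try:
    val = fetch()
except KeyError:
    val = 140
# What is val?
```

Step-by-step execution trace:
1. val starts at 88.
2. try: `fetch()` calls `process()`.
3. `process()` evaluates `{1: 'x'}[2]`, which raises KeyError; it propagates through fetch (uncaught).
4. `return 46` in fetch is not reached; the assignment to val does not complete.
5. `except KeyError` matches → val = 140.
Result: 140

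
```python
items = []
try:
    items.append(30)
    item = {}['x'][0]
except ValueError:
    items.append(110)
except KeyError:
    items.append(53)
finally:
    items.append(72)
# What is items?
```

Step-by-step execution trace:
1. try: `items.append(30)` → items = [30].
2. `item = {}['x'][0]` raises KeyError.
3. `except ValueError` does not match KeyError; skipped.
4. `except KeyError` matches → `items.append(53)` → items = [30, 53].
5. finally always runs: `items.append(72)` → items = [30, 53, 72].
Result: [30, 53, 72]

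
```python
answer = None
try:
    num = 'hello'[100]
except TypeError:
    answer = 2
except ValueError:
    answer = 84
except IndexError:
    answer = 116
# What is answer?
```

Step-by-step execution trace:
1. `num = 'hello'[100]` raises IndexError.
2. `except TypeError` does not match IndexError; skipped.
3. `except ValueError` does not match IndexError; skipped.
4. `except IndexError` matches → answer = 116.
Result: 116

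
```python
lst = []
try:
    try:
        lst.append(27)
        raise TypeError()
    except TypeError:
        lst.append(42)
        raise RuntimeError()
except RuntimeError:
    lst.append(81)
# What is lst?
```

Step-by-step execution trace:
1. Inner try: `lst.append(27)` → lst = [27].
2. `raise TypeError()` raises TypeError.
3. Inner `except TypeError` matches → `lst.append(42)` → lst = [27, 42].
4. `raise RuntimeError()` raises RuntimeError; propagates to outer try.
5. Outer `except RuntimeError` matches → `lst.append(81)` → lst = [27, 42, 81].
Result: [27, 42, 81]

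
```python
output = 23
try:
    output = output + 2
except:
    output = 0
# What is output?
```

Step-by-step execution trace:
1. output starts at 23.
2. try: `output = output + 2` → output = 25. No exception raised.
3. `except` is skipped.
Result: 25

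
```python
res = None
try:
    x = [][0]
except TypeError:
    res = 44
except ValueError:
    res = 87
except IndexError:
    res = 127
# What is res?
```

Step-by-step execution trace:
1. `x = [][0]` raises IndexError.
2. `except TypeError` does not match IndexError; skipped.
3. `except ValueError` does not match IndexError; skipped.
4. `except IndexError` matches → res = 127.
Result: 127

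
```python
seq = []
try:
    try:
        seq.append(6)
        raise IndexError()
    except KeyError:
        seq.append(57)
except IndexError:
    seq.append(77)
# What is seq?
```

Step-by-step execution trace:
1. Inner try: `seq.append(6)` → seq = [6].
2. `raise IndexError()` raises IndexError.
3. Inner `except KeyError` does not match IndexError; exception propagates to outer try.
4. Outer `except IndexError` matches → `seq.append(77)` → seq = [6, 77].
Result: [6, 77]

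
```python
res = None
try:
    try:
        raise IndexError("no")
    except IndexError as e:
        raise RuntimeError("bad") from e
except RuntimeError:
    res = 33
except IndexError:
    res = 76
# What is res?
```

Step-by-step execution trace:
1. Inner try raises IndexError; inner `except IndexError as e` catches it.
2. `raise RuntimeError(...) from e` raises RuntimeError (IndexError is attached as __cause__, but only RuntimeError is active).
3. Outer `except RuntimeError` matches → res = 33.
4. `except IndexError` is not reached.
Result: 33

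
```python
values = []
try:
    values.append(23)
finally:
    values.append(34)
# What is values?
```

Step-by-step execution trace:
1. try: `values.append(23)` → values = [23].
2. The try body completes without raising.
3. finally always runs: `values.append(34)` → values = [23, 34].
Result: [23, 34]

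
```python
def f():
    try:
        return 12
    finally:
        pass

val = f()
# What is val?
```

Step-by-step execution trace:
1. `f()` enters try: `return 12` sets pending return value 12.
2. Before returning, `finally: pass` runs (no effect).
3. f() returns 12 → val = 12.
Result: 12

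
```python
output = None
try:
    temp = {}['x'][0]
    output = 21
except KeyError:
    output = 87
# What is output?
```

Step-by-step execution trace:
1. `temp = {}['x'][0]` raises KeyError.
2. `output = 21` is not reached.
3. `except KeyError` matches → output = 87.
Result: 87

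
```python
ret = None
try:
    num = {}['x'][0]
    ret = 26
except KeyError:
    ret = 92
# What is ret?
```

Step-by-step execution trace:
1. `num = {}['x'][0]` raises KeyError.
2. `ret = 26` is not reached.
3. `except KeyError` matches → ret = 92.
Result: 92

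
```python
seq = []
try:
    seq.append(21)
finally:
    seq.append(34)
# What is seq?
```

Step-by-step execution trace:
1. try: `seq.append(21)` → seq = [21].
2. The try body completes without raising.
3. finally always runs: `seq.append(34)` → seq = [21, 34].
Result: [21, 34]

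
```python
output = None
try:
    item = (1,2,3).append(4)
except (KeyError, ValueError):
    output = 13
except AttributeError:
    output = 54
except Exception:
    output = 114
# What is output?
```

Step-by-step execution trace:
1. `item = (1,2,3).append(4)` raises AttributeError.
2. `except (KeyError, ValueError)` does not match AttributeError; skipped.
3. `except AttributeError` matches (exact type match) → output = 54.
4. `except Exception` is not reached.
Result: 54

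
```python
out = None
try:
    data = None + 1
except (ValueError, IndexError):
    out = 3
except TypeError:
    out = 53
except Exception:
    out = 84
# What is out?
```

Step-by-step execution trace:
1. `data = None + 1` raises TypeError.
2. `except (ValueError, IndexError)` does not match TypeError; skipped.
3. `except TypeError` matches (exact type match) → out = 53.
4. `except Exception` is not reached.
Result: 53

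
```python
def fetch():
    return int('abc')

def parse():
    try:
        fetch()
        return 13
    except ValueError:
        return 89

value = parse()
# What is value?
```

Step-by-step execution trace:
1. `parse()` calls `fetch()`.
2. `fetch()` evaluates `int('abc')`, which raises ValueError; it propagates to the caller.
3. `return 13` is not reached.
4. `except ValueError` in parse matches → returns 89.
5. value = 89.
Result: 89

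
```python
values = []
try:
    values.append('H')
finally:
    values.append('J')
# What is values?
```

Step-by-step execution trace:
1. try: `values.append('H')` → values = ['H'].
2. The try body completes without raising.
3. finally always runs: `values.append('J')` → values = ['H', 'J'].
Result: ['H', 'J']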